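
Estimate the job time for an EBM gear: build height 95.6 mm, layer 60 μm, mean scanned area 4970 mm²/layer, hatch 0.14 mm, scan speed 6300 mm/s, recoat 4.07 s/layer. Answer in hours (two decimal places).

Layer count = ceil(95.6 / 0.06) = 1594.
Hatch length per layer = 4970 / 0.14 = 35500 mm.
Per-layer scan time = 35500 / 6300, so 5.6349 s.
Time per layer: 5.6349 + 4.07 → 9.7049 s.
Total: 1594 × 9.7049 s = 15469.6106 s → 4.30 hours.

4.30 hours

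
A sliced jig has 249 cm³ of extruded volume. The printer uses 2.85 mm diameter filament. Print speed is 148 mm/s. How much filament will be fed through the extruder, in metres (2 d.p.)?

A = π r² = π × 1.425² = 6.3794 mm².
L = 249000 mm³ / 6.3794 mm² = 39031.88 mm, i.e. 39.03 m.

39.03 m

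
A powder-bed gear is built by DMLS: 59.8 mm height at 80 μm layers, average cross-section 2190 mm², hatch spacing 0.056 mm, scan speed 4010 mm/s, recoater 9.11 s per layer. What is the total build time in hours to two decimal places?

Number of layers: 59.8 / 0.08 → 748 (rounded up).
Scan path per layer = 2190 / 0.056 = 39107.1 mm.
Scan time per layer = 39107.1 / 4010 = 9.7524 s.
Time per layer = 9.7524 + 9.11 = 18.8624 s.
Total: 748 × 18.8624 s = 14109.0752 s → 3.92 hours.

3.92 hours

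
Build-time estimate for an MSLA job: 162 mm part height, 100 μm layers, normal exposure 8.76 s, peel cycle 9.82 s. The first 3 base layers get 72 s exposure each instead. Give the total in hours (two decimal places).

Layer count = ceil(162 / 0.1) = 1620.
Burn-in layers = 3 × (72 + 9.82), so 245.46 s.
Remaining layers = 1617 × (8.76 + 9.82) = 30043.86 s.
Sum: 245.46 + 30043.86 = 30289.32 s → 8.41 hours.

8.41 hours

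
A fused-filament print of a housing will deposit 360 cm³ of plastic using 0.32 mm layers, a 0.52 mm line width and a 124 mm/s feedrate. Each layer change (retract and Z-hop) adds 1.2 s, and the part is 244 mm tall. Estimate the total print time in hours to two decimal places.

5.10 hours

Bead cross-section: 0.32 × 0.52 → 0.1664 mm².
Toolpath length = 360 cm³ / 0.1664 mm² = 360000 / 0.1664 = 2163461.5 mm.
Print-move time = 2163461.5 / 124, so 17447.3 s.
Number of layers: 244 / 0.32 → 763 (rounded up).
Non-print overhead = 763 × 1.2, so 915.6 s.
Total = 17447.3 + 915.6 = 18362.9 s = 5.10 hours.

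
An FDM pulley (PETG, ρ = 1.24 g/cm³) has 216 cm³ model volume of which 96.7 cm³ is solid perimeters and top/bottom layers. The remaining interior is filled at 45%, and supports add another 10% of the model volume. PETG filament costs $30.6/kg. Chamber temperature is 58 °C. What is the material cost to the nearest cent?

Interior volume = 216 − 96.7, so 119.3 cm³.
Infill volume: 0.45 × 119.3 → 53.685 cm³.
Support: 0.10 × 216 → 21.6 cm³.
Total printed volume = 96.7 + 53.685 + 21.6 = 171.985 cm³.
Mass = 171.985 × 1.24 = 213.2614 g.
At $30.6/kg: 213.2614/1000 × 30.6 = $6.53.

$6.53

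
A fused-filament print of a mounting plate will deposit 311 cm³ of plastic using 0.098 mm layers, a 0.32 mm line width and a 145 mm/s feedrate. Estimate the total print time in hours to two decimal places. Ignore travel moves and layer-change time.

Line area: 0.098 × 0.32 → 0.03136 mm².
Total extruded path = 311000/0.03136 = 9917091.8 mm.
Time extruding = 9917091.8 / 145, so 68393.7 s.
In the requested units: 68393.7 s = 19.00 hours.

19.00 hours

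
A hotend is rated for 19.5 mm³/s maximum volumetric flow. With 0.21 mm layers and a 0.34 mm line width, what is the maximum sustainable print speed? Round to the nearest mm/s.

Bead cross-section = 0.21 × 0.34 = 0.0714 mm².
Max speed = 19.5 / 0.0714 = 273.11 ≈ 273 mm/s.

273 mm/s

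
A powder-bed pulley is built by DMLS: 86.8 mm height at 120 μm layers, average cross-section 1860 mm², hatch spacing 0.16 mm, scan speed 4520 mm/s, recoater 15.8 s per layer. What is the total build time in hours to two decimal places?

Number of layers: 86.8 / 0.12 → 724 (rounded up).
Hatch length per layer: 1860 / 0.16 → 11625 mm.
Scan time per layer = 11625 / 4520 = 2.5719 s.
Per-layer time = 2.5719 + 15.8 = 18.3719 s.
Build time = 724 × 18.3719 = 13301.2556 s = 3.69 hours.

3.69 hours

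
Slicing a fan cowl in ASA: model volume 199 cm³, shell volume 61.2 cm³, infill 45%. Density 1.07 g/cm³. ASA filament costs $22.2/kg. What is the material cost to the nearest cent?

Infill region = 199 − 61.2, so 137.8 cm³.
Deposited infill: 0.45 × 137.8 → 62.01 cm³.
Deposited volume: 61.2 + 62.01 → 123.21 cm³.
Mass = 123.21 × 1.07, so 131.8347 g.
At $22.2/kg: 131.8347/1000 × 22.2 = $2.93.

$2.93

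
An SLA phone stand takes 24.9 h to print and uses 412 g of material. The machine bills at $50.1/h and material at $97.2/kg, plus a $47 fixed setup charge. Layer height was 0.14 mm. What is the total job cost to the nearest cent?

$1334.54

Machine cost = 50.1 × 24.9 = $1247.49.
Material charge: 97.2 × 412/1000 → $40.0464.
Total = 1247.49 + 40.0464 + 47 = 1334.5364 ≈ $1334.54.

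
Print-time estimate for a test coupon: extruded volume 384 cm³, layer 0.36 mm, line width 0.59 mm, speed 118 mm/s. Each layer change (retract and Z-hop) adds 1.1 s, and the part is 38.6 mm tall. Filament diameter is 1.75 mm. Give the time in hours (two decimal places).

Bead cross-section = 0.36 × 0.59 = 0.2124 mm².
Toolpath length = 384 cm³ / 0.2124 mm² = 384000 / 0.2124 = 1807909.6 mm.
Time extruding = 1807909.6 / 118 = 15321.3 s.
Layers = ⌈38.6/0.36⌉ = 108.
Z-hop total = 108 × 1.1, so 118.8 s.
Altogether 15321.3 + 118.8 = 15440.1 s, i.e. 4.29 hours.

4.29 hours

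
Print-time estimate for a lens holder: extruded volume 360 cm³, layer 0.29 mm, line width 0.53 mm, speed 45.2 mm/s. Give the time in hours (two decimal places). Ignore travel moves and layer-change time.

Bead cross-section = 0.29 × 0.53 = 0.1537 mm².
Total extruded path = 360000/0.1537 = 2342225.1 mm.
Time extruding = 2342225.1 / 45.2 = 51819.1 s.
In the requested units: 51819.1 s = 14.39 hours.

14.39 hours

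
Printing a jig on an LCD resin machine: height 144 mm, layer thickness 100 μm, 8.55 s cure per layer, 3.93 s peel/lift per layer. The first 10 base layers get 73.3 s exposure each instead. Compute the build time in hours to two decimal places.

5.17 hours

Layers = ⌈144/0.1⌉ = 1440.
Burn-in layers = 10 × (73.3 + 3.93), so 772.3 s.
Remaining layers: 1430 × (8.55 + 3.93) → 17846.4 s.
Total = 772.3 + 17846.4 = 18618.7 s = 5.17 hours.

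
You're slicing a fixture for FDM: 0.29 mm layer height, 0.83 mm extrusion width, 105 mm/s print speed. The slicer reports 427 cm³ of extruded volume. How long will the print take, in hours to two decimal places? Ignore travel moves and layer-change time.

Extrusion cross-section: 0.29 × 0.83 → 0.2407 mm².
Toolpath length = 427 cm³ / 0.2407 mm² = 427000 / 0.2407 = 1773992.5 mm.
Time extruding = 1773992.5 / 105 = 16895.2 s.
Converting: 16895.2 s = 4.69 hours.

4.69 hours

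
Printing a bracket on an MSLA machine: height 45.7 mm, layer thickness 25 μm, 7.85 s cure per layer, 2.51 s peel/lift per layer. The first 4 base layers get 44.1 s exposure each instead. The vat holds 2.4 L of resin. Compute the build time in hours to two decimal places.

Number of layers: 45.7 / 0.025 → 1828 (rounded up).
Bottom layers = 4 × (44.1 + 2.51), so 186.44 s.
Regular layers: 1824 × (7.85 + 2.51) → 18896.64 s.
Sum: 186.44 + 18896.64 = 19083.08 s → 5.30 hours.

5.30 hours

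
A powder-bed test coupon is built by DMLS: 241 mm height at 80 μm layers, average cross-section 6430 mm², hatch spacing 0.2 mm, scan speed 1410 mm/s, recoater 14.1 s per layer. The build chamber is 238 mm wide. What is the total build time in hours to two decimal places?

30.88 hours

Layers = ⌈241/0.08⌉ = 3013.
Scan path per layer: 6430 / 0.2 → 32150 mm.
Scan time per layer: 32150 / 1410 → 22.8014 s.
Layer cycle: 22.8014 + 14.1 → 36.9014 s.
Build time = 3013 × 36.9014 = 111183.9182 s = 30.88 hours.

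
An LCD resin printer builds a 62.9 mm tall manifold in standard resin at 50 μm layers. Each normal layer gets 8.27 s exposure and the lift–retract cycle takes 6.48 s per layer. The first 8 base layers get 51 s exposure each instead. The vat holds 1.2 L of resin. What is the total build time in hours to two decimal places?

Layer count = ceil(62.9 / 0.05) = 1258.
Burn-in layers: 8 × (51 + 6.48) → 459.84 s.
Normal layers: 1250 × (8.27 + 6.48) → 18437.5 s.
Total = 459.84 + 18437.5 = 18897.34 s = 5.25 hours.

5.25 hours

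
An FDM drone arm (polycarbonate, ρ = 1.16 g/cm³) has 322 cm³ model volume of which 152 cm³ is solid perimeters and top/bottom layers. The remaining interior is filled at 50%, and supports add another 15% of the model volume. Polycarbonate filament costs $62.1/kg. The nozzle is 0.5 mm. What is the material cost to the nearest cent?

Interior volume = 322 − 152 = 170 cm³.
Deposited infill: 0.50 × 170 → 85 cm³.
Support = 0.15 × 322 = 48.3 cm³.
Total extruded = 152 + 85 + 48.3 = 285.3 cm³.
Mass = 285.3 × 1.16, so 330.948 g.
At $62.1/kg: 330.948/1000 × 62.1 = $20.55.

$20.55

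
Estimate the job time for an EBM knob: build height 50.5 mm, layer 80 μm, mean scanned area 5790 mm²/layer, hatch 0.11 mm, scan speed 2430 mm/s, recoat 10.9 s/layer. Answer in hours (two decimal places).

5.72 hours

Layers = ⌈50.5/0.08⌉ = 632.
Hatch length per layer = 5790 / 0.11 = 52636.4 mm.
Per-layer scan time: 52636.4 / 2430 → 21.6611 s.
Time per layer: 21.6611 + 10.9 → 32.5611 s.
Build time = 632 × 32.5611 = 20578.6152 s = 5.72 hours.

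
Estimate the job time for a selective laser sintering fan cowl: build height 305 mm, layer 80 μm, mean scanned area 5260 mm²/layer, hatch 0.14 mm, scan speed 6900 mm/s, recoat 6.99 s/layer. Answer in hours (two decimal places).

13.17 hours

Number of layers: 305 / 0.08 → 3813 (rounded up).
Hatch length per layer = 5260 / 0.14 = 37571.4 mm.
Laser time per layer = 37571.4 / 6900, so 5.4451 s.
Layer cycle = 5.4451 + 6.99 = 12.4351 s.
Total: 3813 × 12.4351 s = 47415.0363 s → 13.17 hours.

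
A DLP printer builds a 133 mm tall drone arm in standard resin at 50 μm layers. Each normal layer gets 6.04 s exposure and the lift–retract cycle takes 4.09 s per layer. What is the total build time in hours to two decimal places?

Layer count = ceil(133 / 0.05) = 2660.
Per-layer time = 6.04 + 4.09, so 10.13 s.
Build time: 2660 × 10.13 s = 26945.8 s, i.e. 7.48 hours.

7.48 hours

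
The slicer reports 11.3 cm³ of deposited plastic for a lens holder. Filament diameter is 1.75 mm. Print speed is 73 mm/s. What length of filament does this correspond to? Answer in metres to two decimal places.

4.70 m

Cross-section of 1.75 mm filament: π·(1.75/2)² = 2.4053 mm².
Length = 11.3 cm³ / 2.4053 mm² = 11300 / 2.4053 = 4697.96 mm = 4.70 m.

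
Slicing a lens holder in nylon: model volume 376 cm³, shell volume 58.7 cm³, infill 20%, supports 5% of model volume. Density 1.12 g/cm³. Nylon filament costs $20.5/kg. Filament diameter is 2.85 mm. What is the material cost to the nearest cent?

$3.24

Interior volume: 376 − 58.7 → 317.3 cm³.
Infill volume: 0.20 × 317.3 → 63.46 cm³.
Support: 0.05 × 376 → 18.8 cm³.
Total extruded = 58.7 + 63.46 + 18.8 = 140.96 cm³.
Mass = 140.96 × 1.12, so 157.8752 g.
Cost = 157.8752 g / 1000 × $20.5/kg = $3.24.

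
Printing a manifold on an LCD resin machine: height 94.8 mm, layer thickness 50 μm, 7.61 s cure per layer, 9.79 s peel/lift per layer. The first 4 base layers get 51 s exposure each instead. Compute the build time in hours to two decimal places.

Layers = ⌈94.8/0.05⌉ = 1896.
Bottom layers: 4 × (51 + 9.79) → 243.16 s.
Regular layers = 1892 × (7.61 + 9.79) = 32920.8 s.
Sum: 243.16 + 32920.8 = 33163.96 s → 9.21 hours.

9.21 hours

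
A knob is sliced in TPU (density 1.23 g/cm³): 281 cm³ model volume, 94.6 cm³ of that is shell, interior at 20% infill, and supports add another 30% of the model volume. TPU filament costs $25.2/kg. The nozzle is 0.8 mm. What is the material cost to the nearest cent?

$6.70

Interior volume = 281 − 94.6 = 186.4 cm³.
Deposited infill = 0.20 × 186.4 = 37.28 cm³.
Support = 0.30 × 281 = 84.3 cm³.
Total extruded: 94.6 + 37.28 + 84.3 → 216.18 cm³.
Mass: 216.18 × 1.23 → 265.9014 g.
Cost = 265.9014 g / 1000 × $25.2/kg = $6.70.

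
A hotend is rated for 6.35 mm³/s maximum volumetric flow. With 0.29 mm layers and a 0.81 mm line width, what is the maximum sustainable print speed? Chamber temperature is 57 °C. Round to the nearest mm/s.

A = 0.29 × 0.81, so 0.2349 mm².
Max speed = 6.35 / 0.2349 = 27.03 ≈ 27 mm/s.

27 mm/s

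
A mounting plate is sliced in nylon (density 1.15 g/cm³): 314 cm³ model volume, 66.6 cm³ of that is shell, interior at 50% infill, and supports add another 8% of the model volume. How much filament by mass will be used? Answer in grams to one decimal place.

247.7 g

Infill region: 314 − 66.6 → 247.4 cm³.
Infill volume = 0.50 × 247.4, so 123.7 cm³.
Support: 0.08 × 314 → 25.12 cm³.
Total printed volume: 66.6 + 123.7 + 25.12 → 215.42 cm³.
Mass = 215.42 × 1.15 = 247.733 g.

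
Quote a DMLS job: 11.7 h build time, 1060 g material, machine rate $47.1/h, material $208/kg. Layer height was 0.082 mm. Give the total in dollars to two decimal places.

$771.55

Time charge = 47.1 × 11.7 = $551.07.
Feedstock cost = 208 × 1060/1000 = $220.48.
Job cost: 551.07 + 220.48 = $771.55.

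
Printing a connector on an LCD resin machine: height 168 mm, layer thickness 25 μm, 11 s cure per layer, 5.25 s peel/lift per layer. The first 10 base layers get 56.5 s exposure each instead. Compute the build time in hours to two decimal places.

Layers = ⌈168/0.025⌉ = 6720.
Burn-in layers = 10 × (56.5 + 5.25) = 617.5 s.
Normal layers: 6710 × (11 + 5.25) → 109037.5 s.
Sum: 617.5 + 109037.5 = 109655 s → 30.46 hours.

30.46 hours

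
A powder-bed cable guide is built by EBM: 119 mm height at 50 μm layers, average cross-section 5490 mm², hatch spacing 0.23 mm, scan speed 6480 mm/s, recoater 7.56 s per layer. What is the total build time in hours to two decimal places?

7.43 hours

Layers = ⌈119/0.05⌉ = 2380.
Per-layer scan distance = 5490 / 0.23, so 23869.6 mm.
Per-layer scan time: 23869.6 / 6480 → 3.6836 s.
Per-layer time = 3.6836 + 7.56 = 11.2436 s.
2380 layers × 11.2436 s/layer = 26759.768 s, i.e. 7.43 hours.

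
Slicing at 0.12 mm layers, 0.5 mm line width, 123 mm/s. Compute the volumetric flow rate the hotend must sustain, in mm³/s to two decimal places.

7.38

A = 0.12 × 0.5 = 0.06 mm².
Q = v·A = 123 × 0.06 = 7.38 mm³/s.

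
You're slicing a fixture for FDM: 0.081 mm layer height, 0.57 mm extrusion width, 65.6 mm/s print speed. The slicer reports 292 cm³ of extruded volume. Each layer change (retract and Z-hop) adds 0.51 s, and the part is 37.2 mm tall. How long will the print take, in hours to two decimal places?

Extrusion cross-section = 0.081 × 0.57 = 0.04617 mm².
Toolpath length = 292 cm³ / 0.04617 mm² = 292000 / 0.04617 = 6324453.1 mm.
Time extruding: 6324453.1 / 65.6 → 96409.3 s.
Layers = ⌈37.2/0.081⌉ = 460.
Z-hop total = 460 × 0.51 = 234.6 s.
Altogether 96409.3 + 234.6 = 96643.9 s, i.e. 26.85 hours.

26.85 hours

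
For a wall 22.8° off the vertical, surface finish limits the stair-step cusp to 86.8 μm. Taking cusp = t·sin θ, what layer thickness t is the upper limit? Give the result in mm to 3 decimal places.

0.224 mm

sin(22.8°) = 0.3875; t_max = 0.0868/0.3875 = 0.224 mm.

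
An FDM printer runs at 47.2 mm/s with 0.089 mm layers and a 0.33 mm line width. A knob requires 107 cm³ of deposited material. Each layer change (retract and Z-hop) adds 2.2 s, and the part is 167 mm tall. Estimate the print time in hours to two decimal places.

22.59 hours

Extrusion cross-section = 0.089 × 0.33, so 0.02937 mm².
Total extruded path = 107000/0.02937 = 3643173.3 mm.
Time extruding = 3643173.3 / 47.2 = 77185.9 s.
Number of layers: 167 / 0.089 → 1877 (rounded up).
Layer-change overhead = 1877 × 2.2, so 4129.4 s.
Total = 77185.9 + 4129.4 = 81315.3 s = 22.59 hours.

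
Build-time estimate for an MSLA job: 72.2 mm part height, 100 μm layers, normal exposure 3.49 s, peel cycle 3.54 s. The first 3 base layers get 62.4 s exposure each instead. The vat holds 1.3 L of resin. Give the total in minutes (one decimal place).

87.5 minutes

Layer count = ceil(72.2 / 0.1) = 722.
Bottom layers = 3 × (62.4 + 3.54), so 197.82 s.
Regular layers: 719 × (3.49 + 3.54) → 5054.57 s.
Total = 197.82 + 5054.57 = 5252.39 s = 87.5 minutes.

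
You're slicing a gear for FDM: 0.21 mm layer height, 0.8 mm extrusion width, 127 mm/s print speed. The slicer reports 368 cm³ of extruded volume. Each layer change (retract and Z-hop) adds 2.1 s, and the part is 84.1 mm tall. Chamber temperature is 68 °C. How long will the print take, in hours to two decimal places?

Line area = 0.21 × 0.8, so 0.168 mm².
Path length: 368000 mm³ / 0.168 mm² → 2190476.2 mm.
Print-move time: 2190476.2 / 127 → 17247.8 s.
Layers = ⌈84.1/0.21⌉ = 401.
Z-hop total: 401 × 2.1 → 842.1 s.
Total = 17247.8 + 842.1 = 18089.9 s = 5.02 hours.

5.02 hours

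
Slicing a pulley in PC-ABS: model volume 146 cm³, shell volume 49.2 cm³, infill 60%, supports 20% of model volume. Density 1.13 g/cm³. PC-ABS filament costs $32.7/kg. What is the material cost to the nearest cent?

Infill region = 146 − 49.2 = 96.8 cm³.
Infill deposited: 0.60 × 96.8 → 58.08 cm³.
Support: 0.20 × 146 → 29.2 cm³.
Total printed volume: 49.2 + 58.08 + 29.2 → 136.48 cm³.
Mass = 136.48 × 1.13, so 154.2224 g.
At $32.7/kg: 154.2224/1000 × 32.7 = $5.04.

$5.04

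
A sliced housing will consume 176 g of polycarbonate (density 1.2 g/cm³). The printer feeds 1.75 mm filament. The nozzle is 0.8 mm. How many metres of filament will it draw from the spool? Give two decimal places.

60.98 m

Volume = 176 g / 1.2 g·cm⁻³ = 146.6667 cm³ = 146666.7 mm³.
Cross-section of 1.75 mm filament: π·(1.75/2)² = 2.4053 mm².
L = V/A = 146666.7/2.4053 = 60976.47 mm → 60.98 m.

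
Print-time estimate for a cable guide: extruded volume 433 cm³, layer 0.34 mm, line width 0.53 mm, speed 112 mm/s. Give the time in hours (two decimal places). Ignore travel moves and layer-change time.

Line area: 0.34 × 0.53 → 0.1802 mm².
Path length: 433000 mm³ / 0.1802 mm² → 2402885.7 mm.
Print-move time = 2402885.7 / 112 = 21454.3 s.
21454.3 s = 5.96 hours.

5.96 hours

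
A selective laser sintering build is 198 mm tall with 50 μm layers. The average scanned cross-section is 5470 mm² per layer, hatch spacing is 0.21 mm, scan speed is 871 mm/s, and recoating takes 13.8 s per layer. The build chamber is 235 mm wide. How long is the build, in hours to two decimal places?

Number of layers: 198 / 0.05 → 3960 (rounded up).
Per-layer scan distance = 5470 / 0.21 = 26047.6 mm.
Scan time per layer = 26047.6 / 871, so 29.9054 s.
Layer cycle = 29.9054 + 13.8 = 43.7054 s.
Build time = 3960 × 43.7054 = 173073.384 s = 48.08 hours.

48.08 hours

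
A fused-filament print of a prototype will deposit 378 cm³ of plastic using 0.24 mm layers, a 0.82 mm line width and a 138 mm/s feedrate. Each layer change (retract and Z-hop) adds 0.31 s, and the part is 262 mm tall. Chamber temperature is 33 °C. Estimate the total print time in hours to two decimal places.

Extrusion cross-section: 0.24 × 0.82 → 0.1968 mm².
Toolpath length = 378 cm³ / 0.1968 mm² = 378000 / 0.1968 = 1920731.7 mm.
Time extruding = 1920731.7 / 138, so 13918.3 s.
Number of layers: 262 / 0.24 → 1092 (rounded up).
Layer-change overhead: 1092 × 0.31 → 338.52 s.
Total = 13918.3 + 338.52 = 14256.82 s = 3.96 hours.

3.96 hours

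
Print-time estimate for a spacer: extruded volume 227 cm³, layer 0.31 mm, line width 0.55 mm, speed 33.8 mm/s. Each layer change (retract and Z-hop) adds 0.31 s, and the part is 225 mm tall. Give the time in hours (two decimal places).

Line area = 0.31 × 0.55, so 0.1705 mm².
Total extruded path = 227000/0.1705 = 1331378.3 mm.
Time extruding = 1331378.3 / 33.8 = 39389.9 s.
Layers = ⌈225/0.31⌉ = 726.
Layer-change overhead = 726 × 0.31 = 225.06 s.
Total = 39389.9 + 225.06 = 39614.96 s = 11.00 hours.

11.00 hours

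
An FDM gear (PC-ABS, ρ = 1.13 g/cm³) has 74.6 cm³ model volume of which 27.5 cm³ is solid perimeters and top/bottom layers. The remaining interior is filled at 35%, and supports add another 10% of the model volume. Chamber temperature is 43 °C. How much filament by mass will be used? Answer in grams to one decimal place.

Infill region = 74.6 − 27.5 = 47.1 cm³.
Deposited infill = 0.35 × 47.1, so 16.485 cm³.
Support = 0.10 × 74.6, so 7.46 cm³.
Deposited volume = 27.5 + 16.485 + 7.46, so 51.445 cm³.
Mass = 51.445 × 1.13 = 58.13285 g.

58.1 g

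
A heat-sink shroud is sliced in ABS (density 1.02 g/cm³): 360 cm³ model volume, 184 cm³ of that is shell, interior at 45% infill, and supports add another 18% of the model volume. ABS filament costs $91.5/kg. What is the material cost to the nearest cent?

Interior volume = 360 − 184, so 176 cm³.
Deposited infill = 0.45 × 176, so 79.2 cm³.
Support = 0.18 × 360 = 64.8 cm³.
Deposited volume = 184 + 79.2 + 64.8, so 328 cm³.
Mass: 328 × 1.02 → 334.56 g.
At $91.5/kg: 334.56/1000 × 91.5 = $30.61.

$30.61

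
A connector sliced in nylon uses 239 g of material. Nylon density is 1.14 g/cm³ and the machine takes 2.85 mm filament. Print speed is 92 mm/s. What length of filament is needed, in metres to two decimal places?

32.86 m

Volume = 239 g / 1.14 g·cm⁻³ = 209.6491 cm³ = 209649.1 mm³.
A = π r² = π × 1.425² = 6.3794 mm².
Length = 209649.1 / 6.3794 = 32863.45 mm = 32.86 m.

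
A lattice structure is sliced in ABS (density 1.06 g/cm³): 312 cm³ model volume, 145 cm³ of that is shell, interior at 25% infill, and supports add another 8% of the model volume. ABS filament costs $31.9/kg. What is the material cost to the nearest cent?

$7.16

Volume inside the shell = 312 − 145 = 167 cm³.
Deposited infill = 0.25 × 167, so 41.75 cm³.
Support = 0.08 × 312, so 24.96 cm³.
Total printed volume: 145 + 41.75 + 24.96 → 211.71 cm³.
Mass = 211.71 × 1.06, so 224.4126 g.
At $31.9/kg: 224.4126/1000 × 31.9 = $7.16.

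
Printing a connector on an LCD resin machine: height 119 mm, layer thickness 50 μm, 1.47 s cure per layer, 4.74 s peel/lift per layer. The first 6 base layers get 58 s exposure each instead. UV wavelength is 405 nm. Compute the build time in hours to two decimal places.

4.20 hours

Number of layers: 119 / 0.05 → 2380 (rounded up).
Bottom layers = 6 × (58 + 4.74) = 376.44 s.
Regular layers: 2374 × (1.47 + 4.74) → 14742.54 s.
Sum: 376.44 + 14742.54 = 15118.98 s → 4.20 hours.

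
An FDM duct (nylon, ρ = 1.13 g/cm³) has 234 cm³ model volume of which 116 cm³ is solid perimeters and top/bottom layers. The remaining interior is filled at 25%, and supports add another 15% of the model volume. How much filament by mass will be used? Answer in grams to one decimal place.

Interior volume = 234 − 116 = 118 cm³.
Infill volume = 0.25 × 118, so 29.5 cm³.
Support: 0.15 × 234 → 35.1 cm³.
Total printed volume: 116 + 29.5 + 35.1 → 180.6 cm³.
Mass = 180.6 × 1.13 = 204.078 g.

204.1 g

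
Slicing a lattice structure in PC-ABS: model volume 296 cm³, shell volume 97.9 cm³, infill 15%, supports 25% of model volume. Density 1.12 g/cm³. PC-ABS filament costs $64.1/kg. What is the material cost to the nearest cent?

$14.47

Infill region = 296 − 97.9, so 198.1 cm³.
Infill volume = 0.15 × 198.1, so 29.715 cm³.
Support = 0.25 × 296, so 74 cm³.
Deposited volume = 97.9 + 29.715 + 74 = 201.615 cm³.
Mass = 201.615 × 1.12, so 225.8088 g.
At $64.1/kg: 225.8088/1000 × 64.1 = $14.47.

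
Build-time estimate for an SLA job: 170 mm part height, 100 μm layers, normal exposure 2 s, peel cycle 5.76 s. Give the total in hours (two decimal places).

Layer count = ceil(170 / 0.1) = 1700.
Each layer takes = 2 + 5.76, so 7.76 s.
Build time: 1700 × 7.76 s = 13192 s, i.e. 3.66 hours.

3.66 hours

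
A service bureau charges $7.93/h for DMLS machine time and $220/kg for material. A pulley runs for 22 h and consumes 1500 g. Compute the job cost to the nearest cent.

Machine cost = 7.93 × 22 = $174.46.
Material charge: 220 × 1500/1000 → $330.00.
Total = 174.46 + 330.00 = $504.46.

$504.46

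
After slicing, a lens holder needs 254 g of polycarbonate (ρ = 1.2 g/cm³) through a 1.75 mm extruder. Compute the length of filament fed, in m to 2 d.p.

88.00 m

Extruded volume: 254/1.2 = 211.6667 cm³ (211666.7 mm³).
A = π r² = π × 0.875² = 2.4053 mm².
Length = 211666.7 / 2.4053 = 88000.12 mm = 88.00 m.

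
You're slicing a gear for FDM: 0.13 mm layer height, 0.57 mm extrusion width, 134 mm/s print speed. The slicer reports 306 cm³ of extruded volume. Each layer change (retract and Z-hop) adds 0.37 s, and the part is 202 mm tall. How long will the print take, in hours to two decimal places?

Bead cross-section: 0.13 × 0.57 → 0.0741 mm².
Total extruded path = 306000/0.0741 = 4129554.7 mm.
Extrusion time = 4129554.7 / 134, so 30817.6 s.
Number of layers: 202 / 0.13 → 1554 (rounded up).
Z-hop total = 1554 × 0.37 = 574.98 s.
Total = 30817.6 + 574.98 = 31392.58 s = 8.72 hours.

8.72 hours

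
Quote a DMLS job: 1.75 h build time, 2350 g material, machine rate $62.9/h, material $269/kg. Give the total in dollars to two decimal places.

Machine-time cost: 62.9 × 1.75 → $110.075.
Feedstock cost: 269 × 2350/1000 → $632.15.
Job cost: 110.075 + 632.15 = 742.225 ≈ $742.23.

$742.23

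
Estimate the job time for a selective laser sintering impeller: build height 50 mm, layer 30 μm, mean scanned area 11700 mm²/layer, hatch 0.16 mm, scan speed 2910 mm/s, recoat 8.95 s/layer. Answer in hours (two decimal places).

Number of layers: 50 / 0.03 → 1667 (rounded up).
Per-layer scan distance = 11700 / 0.16, so 73125 mm.
Scan time per layer = 73125 / 2910 = 25.1289 s.
Layer cycle = 25.1289 + 8.95 = 34.0789 s.
Build time = 1667 × 34.0789 = 56809.5263 s = 15.78 hours.

15.78 hours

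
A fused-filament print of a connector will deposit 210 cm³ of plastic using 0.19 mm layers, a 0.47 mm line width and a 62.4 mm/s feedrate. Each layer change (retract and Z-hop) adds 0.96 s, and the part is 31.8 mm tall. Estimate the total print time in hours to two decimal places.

10.51 hours

Line area: 0.19 × 0.47 → 0.0893 mm².
Path length: 210000 mm³ / 0.0893 mm² → 2351623.7 mm.
Time extruding: 2351623.7 / 62.4 → 37686.3 s.
Number of layers: 31.8 / 0.19 → 168 (rounded up).
Z-hop total: 168 × 0.96 → 161.28 s.
Total = 37686.3 + 161.28 = 37847.58 s = 10.51 hours.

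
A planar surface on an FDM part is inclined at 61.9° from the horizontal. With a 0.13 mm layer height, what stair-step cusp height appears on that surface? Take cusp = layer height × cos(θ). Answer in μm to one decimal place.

Cusp = layer height × cos(61.9°) = 0.13 × 0.4710 = 0.06123 mm = 61.2 μm.

61.2 μm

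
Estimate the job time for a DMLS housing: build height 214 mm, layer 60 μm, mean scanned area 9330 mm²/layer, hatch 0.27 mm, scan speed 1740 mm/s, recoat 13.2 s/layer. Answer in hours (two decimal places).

32.76 hours

Number of layers: 214 / 0.06 → 3567 (rounded up).
Hatch length per layer = 9330 / 0.27 = 34555.6 mm.
Per-layer scan time = 34555.6 / 1740 = 19.8595 s.
Layer cycle = 19.8595 + 13.2 = 33.0595 s.
Build time = 3567 × 33.0595 = 117923.2365 s = 32.76 hours.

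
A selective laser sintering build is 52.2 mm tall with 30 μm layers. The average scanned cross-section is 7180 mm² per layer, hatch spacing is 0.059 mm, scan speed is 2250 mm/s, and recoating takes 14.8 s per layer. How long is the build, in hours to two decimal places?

Layer count = ceil(52.2 / 0.03) = 1740.
Scan path per layer = 7180 / 0.059, so 121694.9 mm.
Scan time per layer: 121694.9 / 2250 → 54.0866 s.
Time per layer = 54.0866 + 14.8, so 68.8866 s.
1740 layers × 68.8866 s/layer = 119862.684 s, i.e. 33.30 hours.

33.30 hours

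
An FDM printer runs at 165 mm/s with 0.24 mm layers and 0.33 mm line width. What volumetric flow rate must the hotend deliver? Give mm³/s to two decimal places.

A: 0.24 × 0.33 → 0.0792 mm².
Volumetric flow = 165 × 0.0792 = 13.07 mm³/s.

13.07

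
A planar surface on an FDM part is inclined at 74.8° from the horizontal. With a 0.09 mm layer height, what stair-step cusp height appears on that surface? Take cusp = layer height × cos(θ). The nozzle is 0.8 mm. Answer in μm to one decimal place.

Cusp = layer height × cos(74.8°) = 0.09 × 0.2622 = 0.023598 mm = 23.6 μm.

23.6 μm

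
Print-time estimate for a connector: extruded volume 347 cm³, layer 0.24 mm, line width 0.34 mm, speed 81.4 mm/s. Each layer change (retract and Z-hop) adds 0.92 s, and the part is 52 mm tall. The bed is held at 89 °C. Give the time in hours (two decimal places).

Extrusion cross-section: 0.24 × 0.34 → 0.0816 mm².
Path length: 347000 mm³ / 0.0816 mm² → 4252451 mm.
Extrusion time: 4252451 / 81.4 → 52241.4 s.
Number of layers: 52 / 0.24 → 217 (rounded up).
Z-hop total = 217 × 0.92 = 199.64 s.
Altogether 52241.4 + 199.64 = 52441.04 s, i.e. 14.57 hours.

14.57 hours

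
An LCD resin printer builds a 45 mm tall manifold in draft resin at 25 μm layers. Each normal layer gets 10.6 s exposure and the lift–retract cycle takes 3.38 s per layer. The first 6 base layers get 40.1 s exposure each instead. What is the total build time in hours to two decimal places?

7.04 hours

Number of layers: 45 / 0.025 → 1800 (rounded up).
Bottom layers = 6 × (40.1 + 3.38), so 260.88 s.
Remaining layers: 1794 × (10.6 + 3.38) → 25080.12 s.
Total = 260.88 + 25080.12 = 25341 s = 7.04 hours.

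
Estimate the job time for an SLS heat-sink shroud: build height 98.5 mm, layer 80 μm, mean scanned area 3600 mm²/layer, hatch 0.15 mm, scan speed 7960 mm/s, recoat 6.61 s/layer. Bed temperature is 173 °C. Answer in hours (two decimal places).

3.29 hours

Layer count = ceil(98.5 / 0.08) = 1232.
Scan path per layer = 3600 / 0.15 = 24000 mm.
Laser time per layer = 24000 / 7960 = 3.0151 s.
Per-layer time = 3.0151 + 6.61, so 9.6251 s.
1232 layers × 9.6251 s/layer = 11858.1232 s, i.e. 3.29 hours.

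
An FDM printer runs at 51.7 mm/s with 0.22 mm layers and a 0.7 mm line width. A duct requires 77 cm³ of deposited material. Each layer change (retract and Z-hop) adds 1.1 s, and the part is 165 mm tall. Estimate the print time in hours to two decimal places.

2.92 hours

Line area = 0.22 × 0.7 = 0.154 mm².
Toolpath length = 77 cm³ / 0.154 mm² = 77000 / 0.154 = 500000 mm.
Extrusion time: 500000 / 51.7 → 9671.2 s.
Layers = ⌈165/0.22⌉ = 750.
Layer-change overhead: 750 × 1.1 → 825 s.
Altogether 9671.2 + 825 = 10496.2 s, i.e. 2.92 hours.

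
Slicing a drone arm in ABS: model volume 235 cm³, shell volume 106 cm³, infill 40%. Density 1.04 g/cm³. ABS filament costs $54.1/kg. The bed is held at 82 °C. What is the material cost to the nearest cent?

Interior volume = 235 − 106 = 129 cm³.
Deposited infill = 0.40 × 129, so 51.6 cm³.
Deposited volume = 106 + 51.6, so 157.6 cm³.
Mass: 157.6 × 1.04 → 163.904 g.
Cost = 163.904 g / 1000 × $54.1/kg = $8.87.

$8.87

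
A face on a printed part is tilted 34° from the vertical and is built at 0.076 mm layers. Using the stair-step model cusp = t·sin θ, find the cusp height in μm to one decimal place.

42.5 μm

h_c = t·sin θ = 0.076 × 0.5592 = 0.042499 mm (42.5 μm).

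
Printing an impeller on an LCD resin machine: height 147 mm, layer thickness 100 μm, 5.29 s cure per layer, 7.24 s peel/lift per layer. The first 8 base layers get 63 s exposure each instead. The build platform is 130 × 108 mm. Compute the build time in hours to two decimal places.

Number of layers: 147 / 0.1 → 1470 (rounded up).
Bottom layers = 8 × (63 + 7.24) = 561.92 s.
Remaining layers = 1462 × (5.29 + 7.24) = 18318.86 s.
Sum: 561.92 + 18318.86 = 18880.78 s → 5.24 hours.

5.24 hours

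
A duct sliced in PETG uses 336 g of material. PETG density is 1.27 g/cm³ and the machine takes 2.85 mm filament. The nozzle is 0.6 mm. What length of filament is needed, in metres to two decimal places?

Extruded volume: 336/1.27 = 264.5669 cm³ (264566.9 mm³).
Filament cross-section = π × (2.85/2)² = 6.3794 mm².
Length = 264566.9 / 6.3794 = 41472.07 mm = 41.47 m.

41.47 m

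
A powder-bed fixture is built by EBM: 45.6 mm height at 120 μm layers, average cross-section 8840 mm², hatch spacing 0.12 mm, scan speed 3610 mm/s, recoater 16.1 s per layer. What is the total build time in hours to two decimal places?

3.85 hours

Layer count = ceil(45.6 / 0.12) = 380.
Hatch length per layer: 8840 / 0.12 → 73666.7 mm.
Per-layer scan time: 73666.7 / 3610 → 20.4063 s.
Per-layer time = 20.4063 + 16.1 = 36.5063 s.
380 layers × 36.5063 s/layer = 13872.394 s, i.e. 3.85 hours.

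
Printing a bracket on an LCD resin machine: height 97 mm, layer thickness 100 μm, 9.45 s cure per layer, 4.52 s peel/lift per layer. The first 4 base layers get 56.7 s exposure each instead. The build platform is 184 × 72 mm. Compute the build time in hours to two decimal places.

3.82 hours

Layers = ⌈97/0.1⌉ = 970.
Base layers = 4 × (56.7 + 4.52) = 244.88 s.
Regular layers = 966 × (9.45 + 4.52) = 13495.02 s.
Sum: 244.88 + 13495.02 = 13739.9 s → 3.82 hours.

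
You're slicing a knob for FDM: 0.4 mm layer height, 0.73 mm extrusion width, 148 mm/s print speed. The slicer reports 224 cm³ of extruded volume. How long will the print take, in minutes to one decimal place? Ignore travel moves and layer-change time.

Bead cross-section = 0.4 × 0.73, so 0.292 mm².
Path length: 224000 mm³ / 0.292 mm² → 767123.3 mm.
Print-move time = 767123.3 / 148, so 5183.3 s.
In the requested units: 5183.3 s = 86.4 minutes.

86.4 minutes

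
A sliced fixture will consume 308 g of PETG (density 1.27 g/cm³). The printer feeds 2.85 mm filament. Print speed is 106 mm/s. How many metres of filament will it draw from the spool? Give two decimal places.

Extruded volume: 308/1.27 = 242.5197 cm³ (242519.7 mm³).
A = π r² = π × 1.425² = 6.3794 mm².
L = V/A = 242519.7/6.3794 = 38016.07 mm → 38.02 m.

38.02 m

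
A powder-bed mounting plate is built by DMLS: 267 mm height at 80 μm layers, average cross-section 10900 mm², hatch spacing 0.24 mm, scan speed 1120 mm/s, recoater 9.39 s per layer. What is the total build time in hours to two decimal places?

Layers = ⌈267/0.08⌉ = 3338.
Hatch length per layer = 10900 / 0.24, so 45416.7 mm.
Scan time per layer: 45416.7 / 1120 → 40.5506 s.
Time per layer: 40.5506 + 9.39 → 49.9406 s.
3338 layers × 49.9406 s/layer = 166701.7228 s, i.e. 46.31 hours.

46.31 hours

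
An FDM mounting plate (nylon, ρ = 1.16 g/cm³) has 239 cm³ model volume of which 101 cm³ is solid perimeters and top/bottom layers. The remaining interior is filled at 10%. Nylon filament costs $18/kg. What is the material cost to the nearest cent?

$2.40

Volume inside the shell: 239 − 101 → 138 cm³.
Deposited infill = 0.10 × 138, so 13.8 cm³.
Deposited volume = 101 + 13.8, so 114.8 cm³.
Mass = 114.8 × 1.16 = 133.168 g.
At $18/kg: 133.168/1000 × 18 = $2.40.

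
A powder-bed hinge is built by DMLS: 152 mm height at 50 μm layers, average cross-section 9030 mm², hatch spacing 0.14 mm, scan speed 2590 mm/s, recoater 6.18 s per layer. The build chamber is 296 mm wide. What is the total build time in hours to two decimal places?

26.25 hours

Number of layers: 152 / 0.05 → 3040 (rounded up).
Per-layer scan distance: 9030 / 0.14 → 64500 mm.
Laser time per layer = 64500 / 2590 = 24.9035 s.
Time per layer = 24.9035 + 6.18, so 31.0835 s.
Build time = 3040 × 31.0835 = 94493.84 s = 26.25 hours.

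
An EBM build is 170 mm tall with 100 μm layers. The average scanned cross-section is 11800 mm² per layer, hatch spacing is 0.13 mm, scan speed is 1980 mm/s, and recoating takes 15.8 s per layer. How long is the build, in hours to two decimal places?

29.11 hours

Number of layers: 170 / 0.1 → 1700 (rounded up).
Per-layer scan distance = 11800 / 0.13 = 90769.2 mm.
Scan time per layer = 90769.2 / 1980 = 45.843 s.
Layer cycle = 45.843 + 15.8 = 61.643 s.
Build time = 1700 × 61.643 = 104793.1 s = 29.11 hours.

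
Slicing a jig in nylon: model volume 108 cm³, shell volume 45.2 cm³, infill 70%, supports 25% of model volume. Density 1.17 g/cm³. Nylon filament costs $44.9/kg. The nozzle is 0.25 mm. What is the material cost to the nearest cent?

Interior volume = 108 − 45.2, so 62.8 cm³.
Deposited infill = 0.70 × 62.8, so 43.96 cm³.
Support = 0.25 × 108, so 27 cm³.
Total printed volume: 45.2 + 43.96 + 27 → 116.16 cm³.
Mass: 116.16 × 1.17 → 135.9072 g.
Cost = 135.9072 g / 1000 × $44.9/kg = $6.10.

$6.10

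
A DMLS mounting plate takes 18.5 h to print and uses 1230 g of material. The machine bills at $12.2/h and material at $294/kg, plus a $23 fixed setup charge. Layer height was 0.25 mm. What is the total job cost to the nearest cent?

Machine cost = 12.2 × 18.5, so $225.70.
Material charge = 294 × 1230/1000, so $361.62.
Total = 225.70 + 361.62 + 23 = $610.32.

$610.32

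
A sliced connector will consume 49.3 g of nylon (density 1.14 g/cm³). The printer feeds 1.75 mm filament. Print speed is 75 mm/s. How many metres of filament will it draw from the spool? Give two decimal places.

17.98 m

Volume = 49.3 g / 1.14 g·cm⁻³ = 43.2456 cm³ = 43245.6 mm³.
Filament cross-section = π × (1.75/2)² = 2.4053 mm².
Length = 43245.6 / 2.4053 = 17979.3 mm = 17.98 m.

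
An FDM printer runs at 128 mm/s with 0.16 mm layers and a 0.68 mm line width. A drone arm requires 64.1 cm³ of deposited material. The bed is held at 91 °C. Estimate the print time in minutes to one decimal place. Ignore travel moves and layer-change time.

Bead cross-section: 0.16 × 0.68 → 0.1088 mm².
Path length: 64100 mm³ / 0.1088 mm² → 589154.4 mm.
Print-move time: 589154.4 / 128 → 4602.8 s.
4602.8 s = 76.7 minutes.

76.7 minutes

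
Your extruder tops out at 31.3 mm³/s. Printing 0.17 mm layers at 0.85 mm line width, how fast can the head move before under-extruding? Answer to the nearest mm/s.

217 mm/s

Extrusion cross-section = 0.17 × 0.85, so 0.1445 mm².
v_max = Q/A = 31.3/0.1445 = 216.61 mm/s → 217 mm/s.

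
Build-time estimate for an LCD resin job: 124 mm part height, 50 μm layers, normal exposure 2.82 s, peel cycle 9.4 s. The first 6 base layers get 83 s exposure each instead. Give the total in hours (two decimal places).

8.55 hours

Layers = ⌈124/0.05⌉ = 2480.
Burn-in layers = 6 × (83 + 9.4) = 554.4 s.
Normal layers = 2474 × (2.82 + 9.4), so 30232.28 s.
Total = 554.4 + 30232.28 = 30786.68 s = 8.55 hours.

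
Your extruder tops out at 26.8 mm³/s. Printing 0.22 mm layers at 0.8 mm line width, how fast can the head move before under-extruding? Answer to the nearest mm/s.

152 mm/s

A: 0.22 × 0.8 → 0.176 mm².
v_max = Q/A = 26.8/0.176 = 152.27 mm/s → 152 mm/s.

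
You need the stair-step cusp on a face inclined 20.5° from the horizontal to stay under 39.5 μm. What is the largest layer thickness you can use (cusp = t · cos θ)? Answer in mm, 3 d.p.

t = h_c / cos θ = 0.0395 / 0.9367 = 0.042 mm.

0.042 mm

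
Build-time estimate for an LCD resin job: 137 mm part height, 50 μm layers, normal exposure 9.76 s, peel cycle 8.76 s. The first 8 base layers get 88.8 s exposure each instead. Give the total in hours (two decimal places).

14.27 hours

Number of layers: 137 / 0.05 → 2740 (rounded up).
Base layers = 8 × (88.8 + 8.76), so 780.48 s.
Normal layers = 2732 × (9.76 + 8.76) = 50596.64 s.
Sum: 780.48 + 50596.64 = 51377.12 s → 14.27 hours.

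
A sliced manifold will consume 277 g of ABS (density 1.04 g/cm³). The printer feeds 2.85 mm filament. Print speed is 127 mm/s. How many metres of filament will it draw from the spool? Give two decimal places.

41.75 m

Extruded volume: 277/1.04 = 266.3462 cm³ (266346.2 mm³).
A = π r² = π × 1.425² = 6.3794 mm².
Length = 266346.2 / 6.3794 = 41750.98 mm = 41.75 m.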